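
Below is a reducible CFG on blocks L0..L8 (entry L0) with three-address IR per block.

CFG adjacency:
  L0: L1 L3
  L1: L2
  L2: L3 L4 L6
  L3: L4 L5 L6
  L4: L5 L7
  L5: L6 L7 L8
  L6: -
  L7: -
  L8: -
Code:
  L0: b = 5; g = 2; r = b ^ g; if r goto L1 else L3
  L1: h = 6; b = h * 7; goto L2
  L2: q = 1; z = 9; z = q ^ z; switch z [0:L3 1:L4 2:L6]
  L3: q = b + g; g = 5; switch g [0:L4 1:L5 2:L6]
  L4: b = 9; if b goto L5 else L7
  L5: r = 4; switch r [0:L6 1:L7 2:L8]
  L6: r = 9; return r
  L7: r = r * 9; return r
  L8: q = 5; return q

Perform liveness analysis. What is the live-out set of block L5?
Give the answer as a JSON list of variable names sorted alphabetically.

Per-block:
  L0: {b,g,r} / ∅
  L1: {b,h} / ∅
  L2: {q,z} / ∅
  L3: {g,q} / {b,g}
  L4: {b} / ∅
  L5: {r} / ∅
  L6: {r} / ∅
  L7: {r} / {r}
  L8: {q} / ∅

Backward fixpoint:
  live L0: ∅→{b,g,r}
  live L1: {g,r}→{b,g,r}
  live L2: {b,g,r}→{b,g,r}
  live L3: {b,g,r}→{r}
  live L4: {r}→{r}
  live L5: ∅→{r}
  live L6: ∅→∅
  live L7: {r}→∅
  live L8: ∅→∅

live-out(L5) = ["r"]

Answer: ["r"]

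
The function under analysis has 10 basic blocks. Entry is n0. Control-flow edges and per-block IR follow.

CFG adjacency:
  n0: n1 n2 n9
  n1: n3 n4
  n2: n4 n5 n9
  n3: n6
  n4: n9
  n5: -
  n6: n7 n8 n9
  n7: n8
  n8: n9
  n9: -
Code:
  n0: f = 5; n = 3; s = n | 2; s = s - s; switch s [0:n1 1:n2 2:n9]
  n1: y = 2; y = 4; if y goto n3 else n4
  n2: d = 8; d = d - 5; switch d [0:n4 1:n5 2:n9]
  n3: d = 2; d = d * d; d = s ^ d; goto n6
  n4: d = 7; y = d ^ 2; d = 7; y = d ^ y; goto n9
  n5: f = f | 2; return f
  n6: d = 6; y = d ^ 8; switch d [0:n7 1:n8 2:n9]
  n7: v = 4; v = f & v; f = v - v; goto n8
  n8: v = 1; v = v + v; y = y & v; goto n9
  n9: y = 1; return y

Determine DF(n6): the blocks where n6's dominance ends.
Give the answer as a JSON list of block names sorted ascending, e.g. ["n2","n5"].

idom tree: n1←n0 n2←n0 n3←n1 n4←n0 n5←n2 n6←n3 n7←n6 n8←n6 n9←n0
Dom at joins:
  n4: preds {n1,n2}: {n0,n1} ∩ {n0,n2} = {n0}; idom=n0
  n8: preds {n6,n7}: {n0,n1,n3,n6} ∩ {n0,n1,n3,n6,n7} = {n0,n1,n3,n6}; idom=n6
  n9: preds {n0,n2,n4,n6,n8}: {n0} ∩ {n0,n2} ∩ {n0,n4} ∩ {n0,n1,n3,n6} ∩ {n0,n1,n3,n6,n8} = {n0}; idom=n0

DF walk-up:
  join n4 pred n1: n1 stop@n0
  join n4 pred n2: n2 stop@n0
  join n8 pred n6: · stop@n6
  join n8 pred n7: n7 stop@n6
  join n9 pred n0: · stop@n0
  join n9 pred n2: n2 stop@n0
  join n9 pred n4: n4 stop@n0
  join n9 pred n6: n6→n3→n1 stop@n0
  join n9 pred n8: n8→n6→n3→n1 stop@n0
  DF(n0)=∅
  DF(n1)={n4,n9}
  DF(n2)={n4,n9}
  DF(n3)={n9}
  DF(n4)={n9}
  DF(n5)=∅
  DF(n6)={n9}
  DF(n7)={n8}
  DF(n8)={n9}
  DF(n9)=∅

DF(n6) = ["n9"]

Answer: ["n9"]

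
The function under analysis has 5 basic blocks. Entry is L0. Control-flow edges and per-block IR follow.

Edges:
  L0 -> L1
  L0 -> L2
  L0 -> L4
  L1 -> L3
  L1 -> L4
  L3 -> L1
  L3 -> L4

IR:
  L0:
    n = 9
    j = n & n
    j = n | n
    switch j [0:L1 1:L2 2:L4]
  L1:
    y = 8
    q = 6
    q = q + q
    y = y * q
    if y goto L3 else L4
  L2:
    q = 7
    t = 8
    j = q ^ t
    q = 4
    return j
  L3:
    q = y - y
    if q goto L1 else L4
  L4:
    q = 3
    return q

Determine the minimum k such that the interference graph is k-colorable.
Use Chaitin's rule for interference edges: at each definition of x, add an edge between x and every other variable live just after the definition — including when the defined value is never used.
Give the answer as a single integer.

Block summaries:
  L0: {j,n} / ∅
  L1: {q,y} / ∅
  L2: {j,q,t} / ∅
  L3: {q} / {y}
  L4: {q} / ∅

Live sets:
  live L0: ∅→∅
  live L1: ∅→{y}
  live L2: ∅→∅
  live L3: {y}→∅
  live L4: ∅→∅

Interfere edges:
  j↔{n,q}
  n↔{j}
  q↔{j,t,y}
  t↔{q}
  y↔{q}

Registers:
  lower bound: {j,n} mutually conflict ⇒ χ ≥ 2
  assign j→c1 n→c0 q→c0 t→c1 y→c1 — no edge inside a register ⇒ χ ≤ 2
  χ = 2

Answer: 2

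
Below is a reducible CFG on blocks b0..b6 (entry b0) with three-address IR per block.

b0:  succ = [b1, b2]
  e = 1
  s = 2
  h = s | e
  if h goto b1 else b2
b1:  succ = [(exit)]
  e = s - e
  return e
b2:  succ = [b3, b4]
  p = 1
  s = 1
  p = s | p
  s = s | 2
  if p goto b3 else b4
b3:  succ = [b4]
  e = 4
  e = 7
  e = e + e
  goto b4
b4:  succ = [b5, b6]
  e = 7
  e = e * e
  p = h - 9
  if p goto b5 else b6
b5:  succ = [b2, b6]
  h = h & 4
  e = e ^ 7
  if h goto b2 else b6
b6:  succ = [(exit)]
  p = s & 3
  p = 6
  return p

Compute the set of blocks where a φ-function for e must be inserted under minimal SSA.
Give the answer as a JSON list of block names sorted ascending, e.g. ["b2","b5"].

Answer: ["b2", "b4", "b6"]

Derivation:
idom tree: b1←b0 b2←b0 b3←b2 b4←b2 b5←b4 b6←b4
Dom at joins:
  b2: preds {b0,b5}: {b0} ∩ {b0,b2,b4,b5} = {b0}; idom=b0
  b4: preds {b2,b3}: {b0,b2} ∩ {b0,b2,b3} = {b0,b2}; idom=b2
  b6: preds {b4,b5}: {b0,b2,b4} ∩ {b0,b2,b4,b5} = {b0,b2,b4}; idom=b4

DF derivation:
  join b2 pred b0: · stop@b0
  join b2 pred b5: b5→b4→b2 stop@b0
  join b4 pred b2: · stop@b2
  join b4 pred b3: b3 stop@b2
  join b6 pred b4: · stop@b4
  join b6 pred b5: b5 stop@b4
  b0 → ∅
  b1 → ∅
  b2 → {b2}
  b3 → {b4}
  b4 → {b2}
  b5 → {b2,b6}
  b6 → ∅

φ for e: defs {b0,b1,b3,b4,b5}
  DF⁺ = {b2,b4,b6}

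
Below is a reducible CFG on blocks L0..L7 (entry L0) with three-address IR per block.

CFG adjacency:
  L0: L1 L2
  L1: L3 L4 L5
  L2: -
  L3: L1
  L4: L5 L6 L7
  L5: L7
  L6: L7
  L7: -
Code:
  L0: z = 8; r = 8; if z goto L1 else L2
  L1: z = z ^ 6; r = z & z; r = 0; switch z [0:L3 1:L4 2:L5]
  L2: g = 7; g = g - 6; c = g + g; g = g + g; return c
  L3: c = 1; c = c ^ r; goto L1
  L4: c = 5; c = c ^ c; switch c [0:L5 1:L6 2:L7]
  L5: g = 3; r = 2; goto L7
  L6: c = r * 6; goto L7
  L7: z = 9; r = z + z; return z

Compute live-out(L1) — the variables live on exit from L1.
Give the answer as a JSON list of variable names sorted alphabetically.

Answer: ["r", "z"]

Working:
Block summaries:
  L0: {r,z} / ∅
  L1: {r,z} / {z}
  L2: {c,g} / ∅
  L3: {c} / {r}
  L4: {c} / ∅
  L5: {g,r} / ∅
  L6: {c} / {r}
  L7: {r,z} / ∅

Backward fixpoint:
  L0 li=∅ lo={z}
  L1 li={z} lo={r,z}
  L2 li=∅ lo=∅
  L3 li={r,z} lo={z}
  L4 li={r} lo={r}
  L5 li=∅ lo=∅
  L6 li={r} lo=∅
  L7 li=∅ lo=∅

live-out(L1) = ["r", "z"]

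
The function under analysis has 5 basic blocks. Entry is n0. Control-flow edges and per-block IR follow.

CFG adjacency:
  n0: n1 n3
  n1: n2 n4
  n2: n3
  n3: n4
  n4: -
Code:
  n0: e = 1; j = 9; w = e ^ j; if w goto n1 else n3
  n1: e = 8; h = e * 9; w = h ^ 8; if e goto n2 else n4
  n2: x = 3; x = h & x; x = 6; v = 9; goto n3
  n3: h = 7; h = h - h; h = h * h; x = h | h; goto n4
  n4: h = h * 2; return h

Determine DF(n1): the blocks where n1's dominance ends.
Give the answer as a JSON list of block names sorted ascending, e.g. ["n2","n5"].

idom tree: n1←n0 n2←n1 n3←n0 n4←n0
Join-block Dom:
  n3: preds {n0,n2}: {n0} ∩ {n0,n1,n2} = {n0}; idom=n0
  n4: preds {n1,n3}: {n0,n1} ∩ {n0,n3} = {n0}; idom=n0

Frontier:
  n3←n0: walk · to n0
  n3←n2: walk n2→n1 to n0
  n4←n1: walk n1 to n0
  n4←n3: walk n3 to n0
  n0: DF=∅
  n1: DF={n3,n4}
  n2: DF={n3}
  n3: DF={n4}
  n4: DF=∅

DF(n1) = ["n3", "n4"]

Answer: ["n3", "n4"]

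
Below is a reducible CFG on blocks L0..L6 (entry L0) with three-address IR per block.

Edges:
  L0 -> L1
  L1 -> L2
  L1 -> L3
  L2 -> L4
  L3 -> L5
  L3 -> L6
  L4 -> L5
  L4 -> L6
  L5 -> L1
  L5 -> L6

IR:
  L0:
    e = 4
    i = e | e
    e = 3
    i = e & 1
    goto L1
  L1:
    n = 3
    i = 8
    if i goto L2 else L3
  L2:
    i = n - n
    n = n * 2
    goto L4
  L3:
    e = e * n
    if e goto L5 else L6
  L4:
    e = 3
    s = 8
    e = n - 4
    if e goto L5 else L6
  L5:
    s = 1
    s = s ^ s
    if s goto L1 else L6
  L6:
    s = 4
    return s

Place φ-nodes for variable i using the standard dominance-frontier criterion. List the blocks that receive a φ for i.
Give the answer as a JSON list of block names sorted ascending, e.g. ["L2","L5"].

idom tree: L1←L0 L2←L1 L3←L1 L4←L2 L5←L1 L6←L1
Dom∩ at merges:
  L1: preds {L0,L5}: {L0} ∩ {L0,L1,L5} = {L0}; idom=L0
  L5: preds {L3,L4}: {L0,L1,L3} ∩ {L0,L1,L2,L4} = {L0,L1}; idom=L1
  L6: preds {L3,L4,L5}: {L0,L1,L3} ∩ {L0,L1,L2,L4} ∩ {L0,L1,L5} = {L0,L1}; idom=L1

DF derivation:
  L1←L0: walk · to L0
  L1←L5: walk L5→L1 to L0
  L5←L3: walk L3 to L1
  L5←L4: walk L4→L2 to L1
  L6←L3: walk L3 to L1
  L6←L4: walk L4→L2 to L1
  L6←L5: walk L5 to L1
  L0 → ∅
  L1 → {L1}
  L2 → {L5,L6}
  L3 → {L5,L6}
  L4 → {L5,L6}
  L5 → {L1,L6}
  L6 → ∅

φ for i: defs {L0,L1,L2}
  DF⁺ = {L1,L5,L6}

Answer: ["L1", "L5", "L6"]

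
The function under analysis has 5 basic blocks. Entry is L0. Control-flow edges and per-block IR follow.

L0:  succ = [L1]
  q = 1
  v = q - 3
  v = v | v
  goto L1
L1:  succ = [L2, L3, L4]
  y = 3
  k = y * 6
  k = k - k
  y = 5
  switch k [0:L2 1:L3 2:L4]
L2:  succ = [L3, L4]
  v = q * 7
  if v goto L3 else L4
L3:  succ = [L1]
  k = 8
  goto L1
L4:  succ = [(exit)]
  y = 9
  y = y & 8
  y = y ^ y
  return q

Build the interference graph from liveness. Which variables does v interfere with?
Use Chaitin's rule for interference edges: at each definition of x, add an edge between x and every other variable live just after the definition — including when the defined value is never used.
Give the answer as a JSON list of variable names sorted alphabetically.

Answer: ["q"]

Derivation:
Block summaries:
  L0: {q,v} / ∅
  L1: {k,y} / ∅
  L2: {v} / {q}
  L3: {k} / ∅
  L4: {y} / {q}

Backward fixpoint:
  L0 li=∅ lo={q}
  L1 li={q} lo={q}
  L2 li={q} lo={q}
  L3 li={q} lo={q}
  L4 li={q} lo=∅

Interfere edges:
  k: {q,y}
  q: {k,v,y}
  v: {q}
  y: {k,q}

N(v) = ["q"]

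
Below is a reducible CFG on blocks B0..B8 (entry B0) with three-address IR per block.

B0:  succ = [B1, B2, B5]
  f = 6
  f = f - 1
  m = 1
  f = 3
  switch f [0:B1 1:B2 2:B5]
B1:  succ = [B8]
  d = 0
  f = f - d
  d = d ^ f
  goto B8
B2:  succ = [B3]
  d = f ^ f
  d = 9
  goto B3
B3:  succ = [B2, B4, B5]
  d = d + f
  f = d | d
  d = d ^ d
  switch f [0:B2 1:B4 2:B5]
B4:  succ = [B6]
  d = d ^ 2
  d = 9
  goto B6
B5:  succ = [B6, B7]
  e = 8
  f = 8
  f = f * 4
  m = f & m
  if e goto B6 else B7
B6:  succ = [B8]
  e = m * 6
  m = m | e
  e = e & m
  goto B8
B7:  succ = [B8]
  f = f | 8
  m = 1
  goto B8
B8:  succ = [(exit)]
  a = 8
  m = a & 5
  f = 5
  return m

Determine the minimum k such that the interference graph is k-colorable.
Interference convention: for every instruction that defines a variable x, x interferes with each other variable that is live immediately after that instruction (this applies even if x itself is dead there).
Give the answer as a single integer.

Per-block:
  B0: def={f,m} ue=∅
  B1: def={d,f} ue={f}
  B2: def={d} ue={f}
  B3: def={d,f} ue={d,f}
  B4: def={d} ue={d}
  B5: def={e,f,m} ue={m}
  B6: def={e,m} ue={m}
  B7: def={f,m} ue={f}
  B8: def={a,f,m} ue=∅

Backward fixpoint:
  B0: in=∅ out={f,m}
  B1: in={f} out=∅
  B2: in={f,m} out={d,f,m}
  B3: in={d,f,m} out={d,f,m}
  B4: in={d,m} out={m}
  B5: in={m} out={f,m}
  B6: in={m} out=∅
  B7: in={f} out=∅
  B8: in=∅ out=∅

Interfere edges:
  a — ∅
  d — {f,m}
  e — {f,m}
  f — {d,e,m}
  m — {d,e,f}

Chromatic number:
  {d,f,m} pairwise interfere (3-clique) ⇒ χ ≥ 3
  assign a→R0 d→R2 e→R2 f→R0 m→R1 — no edge inside a register ⇒ χ ≤ 3
  χ = 3

Answer: 3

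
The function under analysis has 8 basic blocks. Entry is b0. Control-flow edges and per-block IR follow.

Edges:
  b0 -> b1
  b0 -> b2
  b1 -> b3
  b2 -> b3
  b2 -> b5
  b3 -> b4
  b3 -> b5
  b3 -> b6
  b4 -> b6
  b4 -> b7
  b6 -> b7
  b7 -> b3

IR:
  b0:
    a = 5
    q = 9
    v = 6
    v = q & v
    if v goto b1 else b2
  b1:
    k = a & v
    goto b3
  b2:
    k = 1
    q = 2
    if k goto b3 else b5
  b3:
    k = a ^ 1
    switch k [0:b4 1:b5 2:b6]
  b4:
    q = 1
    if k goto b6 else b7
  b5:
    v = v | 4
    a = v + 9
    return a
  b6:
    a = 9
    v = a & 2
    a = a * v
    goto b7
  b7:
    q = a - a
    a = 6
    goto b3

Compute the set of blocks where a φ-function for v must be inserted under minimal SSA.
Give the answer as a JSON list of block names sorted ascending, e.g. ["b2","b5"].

Answer: ["b3", "b5", "b7"]

Analysis:
idom tree: b1←b0 b2←b0 b3←b0 b4←b3 b5←b0 b6←b3 b7←b3
Join-block Dom:
  b3: preds {b1,b2,b7}: {b0,b1} ∩ {b0,b2} ∩ {b0,b3,b7} = {b0}; idom=b0
  b5: preds {b2,b3}: {b0,b2} ∩ {b0,b3} = {b0}; idom=b0
  b6: preds {b3,b4}: {b0,b3} ∩ {b0,b3,b4} = {b0,b3}; idom=b3
  b7: preds {b4,b6}: {b0,b3,b4} ∩ {b0,b3,b6} = {b0,b3}; idom=b3

Frontier:
  join b3 pred b1: b1 stop@b0
  join b3 pred b2: b2 stop@b0
  join b3 pred b7: b7→b3 stop@b0
  join b5 pred b2: b2 stop@b0
  join b5 pred b3: b3 stop@b0
  join b6 pred b3: · stop@b3
  join b6 pred b4: b4 stop@b3
  join b7 pred b4: b4 stop@b3
  join b7 pred b6: b6 stop@b3
  DF(b0)=∅
  DF(b1)={b3}
  DF(b2)={b3,b5}
  DF(b3)={b3,b5}
  DF(b4)={b6,b7}
  DF(b5)=∅
  DF(b6)={b7}
  DF(b7)={b3}

φ for v: defs {b0,b5,b6}
  DF⁺ = {b3,b5,b7}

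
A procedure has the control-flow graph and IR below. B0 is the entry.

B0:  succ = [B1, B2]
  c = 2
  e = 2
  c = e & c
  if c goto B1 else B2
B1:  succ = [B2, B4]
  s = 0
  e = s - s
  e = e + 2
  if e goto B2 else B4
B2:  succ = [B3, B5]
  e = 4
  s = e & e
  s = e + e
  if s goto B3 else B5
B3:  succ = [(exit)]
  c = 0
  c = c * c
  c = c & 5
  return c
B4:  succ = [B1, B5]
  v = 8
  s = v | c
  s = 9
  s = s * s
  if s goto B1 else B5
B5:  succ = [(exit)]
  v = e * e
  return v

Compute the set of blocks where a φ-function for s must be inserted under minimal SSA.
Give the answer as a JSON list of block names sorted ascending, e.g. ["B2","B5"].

idom tree: B1←B0 B2←B0 B3←B2 B4←B1 B5←B0
Join-block Dom:
  B1: preds {B0,B4}: {B0} ∩ {B0,B1,B4} = {B0}; idom=B0
  B2: preds {B0,B1}: {B0} ∩ {B0,B1} = {B0}; idom=B0
  B5: preds {B2,B4}: {B0,B2} ∩ {B0,B1,B4} = {B0}; idom=B0

DF derivation:
  join B1 pred B0: · stop@B0
  join B1 pred B4: B4→B1 stop@B0
  join B2 pred B0: · stop@B0
  join B2 pred B1: B1 stop@B0
  join B5 pred B2: B2 stop@B0
  join B5 pred B4: B4→B1 stop@B0
  B0: DF=∅
  B1: DF={B1,B2,B5}
  B2: DF={B5}
  B3: DF=∅
  B4: DF={B1,B5}
  B5: DF=∅

φ for s: defs {B1,B2,B4}
  DF⁺ = {B1,B2,B5}

Answer: ["B1", "B2", "B5"]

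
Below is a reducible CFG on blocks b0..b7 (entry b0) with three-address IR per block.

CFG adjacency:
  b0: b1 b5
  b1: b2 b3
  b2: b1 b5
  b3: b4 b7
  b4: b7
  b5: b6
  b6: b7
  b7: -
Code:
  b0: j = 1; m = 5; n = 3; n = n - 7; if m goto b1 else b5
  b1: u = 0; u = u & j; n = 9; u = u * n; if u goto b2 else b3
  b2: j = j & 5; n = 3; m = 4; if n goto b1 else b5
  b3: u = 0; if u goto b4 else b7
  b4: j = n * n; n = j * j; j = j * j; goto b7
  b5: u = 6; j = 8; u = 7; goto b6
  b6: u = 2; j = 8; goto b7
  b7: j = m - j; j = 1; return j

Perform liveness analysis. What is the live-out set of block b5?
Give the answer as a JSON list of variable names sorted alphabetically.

Per-block:
  b0 def {j,m,n} use ∅
  b1 def {n,u} use {j}
  b2 def {j,m,n} use {j}
  b3 def {u} use ∅
  b4 def {j,n} use {n}
  b5 def {j,u} use ∅
  b6 def {j,u} use ∅
  b7 def {j} use {j,m}

Backward fixpoint:
  b0: in=∅ out={j,m}
  b1: in={j,m} out={j,m,n}
  b2: in={j} out={j,m}
  b3: in={j,m,n} out={j,m,n}
  b4: in={m,n} out={j,m}
  b5: in={m} out={m}
  b6: in={m} out={j,m}
  b7: in={j,m} out=∅

live-out(b5) = ["m"]

Answer: ["m"]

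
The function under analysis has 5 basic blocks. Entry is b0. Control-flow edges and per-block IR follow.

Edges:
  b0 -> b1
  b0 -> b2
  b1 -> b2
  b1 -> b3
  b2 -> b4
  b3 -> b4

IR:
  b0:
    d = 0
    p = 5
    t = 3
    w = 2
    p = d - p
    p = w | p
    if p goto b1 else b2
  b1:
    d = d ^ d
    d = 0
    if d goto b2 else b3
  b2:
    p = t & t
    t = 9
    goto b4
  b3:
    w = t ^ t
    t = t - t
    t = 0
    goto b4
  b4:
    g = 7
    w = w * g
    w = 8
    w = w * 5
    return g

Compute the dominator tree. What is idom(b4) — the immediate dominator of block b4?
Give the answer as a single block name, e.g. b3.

Answer: b0

Analysis:
idom tree: b1←b0 b2←b0 b3←b1 b4←b0
Dom at joins:
  b2: preds {b0,b1}: {b0} ∩ {b0,b1} = {b0}; idom=b0
  b4: preds {b2,b3}: {b0,b2} ∩ {b0,b1,b3} = {b0}; idom=b0

idom(b4) = b0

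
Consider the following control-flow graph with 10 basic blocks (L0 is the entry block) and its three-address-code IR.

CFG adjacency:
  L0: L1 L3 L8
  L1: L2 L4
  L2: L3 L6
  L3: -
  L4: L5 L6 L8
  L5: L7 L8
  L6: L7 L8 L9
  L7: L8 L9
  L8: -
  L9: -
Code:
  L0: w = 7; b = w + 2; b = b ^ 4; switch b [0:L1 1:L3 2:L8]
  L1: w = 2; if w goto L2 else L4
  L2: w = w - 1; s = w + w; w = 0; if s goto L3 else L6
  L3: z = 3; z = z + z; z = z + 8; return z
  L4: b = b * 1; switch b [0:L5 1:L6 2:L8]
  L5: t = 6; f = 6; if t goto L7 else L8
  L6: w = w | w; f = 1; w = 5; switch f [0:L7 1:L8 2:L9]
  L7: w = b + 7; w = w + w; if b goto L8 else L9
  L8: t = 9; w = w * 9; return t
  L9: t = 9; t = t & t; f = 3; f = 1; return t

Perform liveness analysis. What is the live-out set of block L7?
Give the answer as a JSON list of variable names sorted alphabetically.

Answer: ["w"]

Derivation:
def/use:
  L0: {b,w} / ∅
  L1: {w} / ∅
  L2: {s,w} / {w}
  L3: {z} / ∅
  L4: {b} / {b}
  L5: {f,t} / ∅
  L6: {f,w} / {w}
  L7: {w} / {b}
  L8: {t,w} / {w}
  L9: {f,t} / ∅

Live sets:
  L0 li=∅ lo={b,w}
  L1 li={b} lo={b,w}
  L2 li={b,w} lo={b,w}
  L3 li=∅ lo=∅
  L4 li={b,w} lo={b,w}
  L5 li={b,w} lo={b,w}
  L6 li={b,w} lo={b,w}
  L7 li={b} lo={w}
  L8 li={w} lo=∅
  L9 li=∅ lo=∅

live-out(L7) = ["w"]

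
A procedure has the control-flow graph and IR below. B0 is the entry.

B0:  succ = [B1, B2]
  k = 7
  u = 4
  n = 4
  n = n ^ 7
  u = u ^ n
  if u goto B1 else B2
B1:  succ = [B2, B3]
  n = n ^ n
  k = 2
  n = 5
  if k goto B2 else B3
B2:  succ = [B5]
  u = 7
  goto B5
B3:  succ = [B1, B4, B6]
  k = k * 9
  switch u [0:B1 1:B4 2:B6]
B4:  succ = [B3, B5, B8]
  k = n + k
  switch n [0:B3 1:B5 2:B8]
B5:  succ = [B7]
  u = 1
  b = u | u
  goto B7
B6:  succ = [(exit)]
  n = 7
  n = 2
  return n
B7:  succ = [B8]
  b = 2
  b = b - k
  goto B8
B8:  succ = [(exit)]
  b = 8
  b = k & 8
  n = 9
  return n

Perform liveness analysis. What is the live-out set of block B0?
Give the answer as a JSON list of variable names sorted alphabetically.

Answer: ["k", "n", "u"]

Analysis:
def/use:
  B0: def={k,n,u} ue=∅
  B1: def={k,n} ue={n}
  B2: def={u} ue=∅
  B3: def={k} ue={k,u}
  B4: def={k} ue={k,n}
  B5: def={b,u} ue=∅
  B6: def={n} ue=∅
  B7: def={b} ue={k}
  B8: def={b,n} ue={k}

Live sets:
  B0: in=∅ out={k,n,u}
  B1: in={n,u} out={k,n,u}
  B2: in={k} out={k}
  B3: in={k,n,u} out={k,n,u}
  B4: in={k,n,u} out={k,n,u}
  B5: in={k} out={k}
  B6: in=∅ out=∅
  B7: in={k} out={k}
  B8: in={k} out=∅

live-out(B0) = ["k", "n", "u"]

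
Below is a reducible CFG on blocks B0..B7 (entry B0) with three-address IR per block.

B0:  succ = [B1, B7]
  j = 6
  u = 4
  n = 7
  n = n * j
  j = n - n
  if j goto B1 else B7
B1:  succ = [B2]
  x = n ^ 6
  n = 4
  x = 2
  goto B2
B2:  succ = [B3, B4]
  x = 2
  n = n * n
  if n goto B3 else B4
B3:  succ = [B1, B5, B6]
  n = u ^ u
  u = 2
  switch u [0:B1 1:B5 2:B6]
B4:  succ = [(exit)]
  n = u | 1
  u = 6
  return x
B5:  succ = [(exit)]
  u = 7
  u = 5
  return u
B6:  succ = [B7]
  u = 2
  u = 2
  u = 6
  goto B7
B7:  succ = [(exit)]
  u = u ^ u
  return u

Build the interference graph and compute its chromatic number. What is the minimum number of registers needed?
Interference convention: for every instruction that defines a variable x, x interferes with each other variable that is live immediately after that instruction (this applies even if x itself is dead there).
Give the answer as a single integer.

def/use:
  B0: def={j,n,u} ue=∅
  B1: def={n,x} ue={n}
  B2: def={n,x} ue={n}
  B3: def={n,u} ue={u}
  B4: def={n,u} ue={u,x}
  B5: def={u} ue=∅
  B6: def={u} ue=∅
  B7: def={u} ue={u}

Live sets:
  live B0: ∅→{n,u}
  live B1: {n,u}→{n,u}
  live B2: {n,u}→{u,x}
  live B3: {u}→{n,u}
  live B4: {u,x}→∅
  live B5: ∅→∅
  live B6: ∅→{u}
  live B7: {u}→∅

Interference:
  j — {n,u}
  n — {j,u,x}
  u — {j,n,x}
  x — {n,u}

Chromatic number:
  lower bound: {j,n,u} mutually conflict ⇒ χ ≥ 3
  assign j→R2 n→R0 u→R1 x→R2 — no edge inside a register ⇒ χ ≤ 3
  χ = 3

Answer: 3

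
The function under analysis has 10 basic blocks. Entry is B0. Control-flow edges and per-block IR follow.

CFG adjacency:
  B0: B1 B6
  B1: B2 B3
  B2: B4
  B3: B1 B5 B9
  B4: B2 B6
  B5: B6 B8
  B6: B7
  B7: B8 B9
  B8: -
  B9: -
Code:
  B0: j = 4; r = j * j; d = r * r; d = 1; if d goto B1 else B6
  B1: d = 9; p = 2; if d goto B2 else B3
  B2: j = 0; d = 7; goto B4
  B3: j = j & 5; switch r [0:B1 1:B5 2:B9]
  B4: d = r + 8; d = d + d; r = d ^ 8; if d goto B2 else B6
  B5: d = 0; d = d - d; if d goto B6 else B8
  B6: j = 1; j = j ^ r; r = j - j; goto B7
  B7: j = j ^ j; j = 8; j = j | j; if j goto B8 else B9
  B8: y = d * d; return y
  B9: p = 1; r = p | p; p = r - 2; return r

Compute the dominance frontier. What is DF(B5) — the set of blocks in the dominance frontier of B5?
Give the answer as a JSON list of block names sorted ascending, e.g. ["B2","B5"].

idom tree: B1←B0 B2←B1 B3←B1 B4←B2 B5←B3 B6←B0 B7←B6 B8←B0 B9←B0
Dom∩ at merges:
  B1: preds {B0,B3}: {B0} ∩ {B0,B1,B3} = {B0}; idom=B0
  B2: preds {B1,B4}: {B0,B1} ∩ {B0,B1,B2,B4} = {B0,B1}; idom=B1
  B6: preds {B0,B4,B5}: {B0} ∩ {B0,B1,B2,B4} ∩ {B0,B1,B3,B5} = {B0}; idom=B0
  B8: preds {B5,B7}: {B0,B1,B3,B5} ∩ {B0,B6,B7} = {B0}; idom=B0
  B9: preds {B3,B7}: {B0,B1,B3} ∩ {B0,B6,B7} = {B0}; idom=B0

DF derivation:
  join B1 pred B0: · stop@B0
  join B1 pred B3: B3→B1 stop@B0
  join B2 pred B1: · stop@B1
  join B2 pred B4: B4→B2 stop@B1
  join B6 pred B0: · stop@B0
  join B6 pred B4: B4→B2→B1 stop@B0
  join B6 pred B5: B5→B3→B1 stop@B0
  join B8 pred B5: B5→B3→B1 stop@B0
  join B8 pred B7: B7→B6 stop@B0
  join B9 pred B3: B3→B1 stop@B0
  join B9 pred B7: B7→B6 stop@B0
  B0 → ∅
  B1 → {B1,B6,B8,B9}
  B2 → {B2,B6}
  B3 → {B1,B6,B8,B9}
  B4 → {B2,B6}
  B5 → {B6,B8}
  B6 → {B8,B9}
  B7 → {B8,B9}
  B8 → ∅
  B9 → ∅

DF(B5) = ["B6", "B8"]

Answer: ["B6", "B8"]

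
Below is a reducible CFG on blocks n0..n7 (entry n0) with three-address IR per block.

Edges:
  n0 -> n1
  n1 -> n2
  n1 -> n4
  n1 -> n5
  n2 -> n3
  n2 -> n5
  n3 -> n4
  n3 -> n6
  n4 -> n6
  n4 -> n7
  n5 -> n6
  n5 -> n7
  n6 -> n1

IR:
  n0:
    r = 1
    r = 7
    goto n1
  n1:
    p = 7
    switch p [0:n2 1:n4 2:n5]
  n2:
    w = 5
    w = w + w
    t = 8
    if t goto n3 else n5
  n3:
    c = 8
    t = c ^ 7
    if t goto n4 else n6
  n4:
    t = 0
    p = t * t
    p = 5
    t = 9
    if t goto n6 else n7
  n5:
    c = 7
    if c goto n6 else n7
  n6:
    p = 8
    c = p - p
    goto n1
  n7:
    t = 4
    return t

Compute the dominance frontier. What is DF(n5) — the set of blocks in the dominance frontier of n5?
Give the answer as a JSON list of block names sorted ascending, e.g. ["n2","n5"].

idom tree: n1←n0 n2←n1 n3←n2 n4←n1 n5←n1 n6←n1 n7←n1
Dom at joins:
  n1: preds {n0,n6}: {n0} ∩ {n0,n1,n6} = {n0}; idom=n0
  n4: preds {n1,n3}: {n0,n1} ∩ {n0,n1,n2,n3} = {n0,n1}; idom=n1
  n5: preds {n1,n2}: {n0,n1} ∩ {n0,n1,n2} = {n0,n1}; idom=n1
  n6: preds {n3,n4,n5}: {n0,n1,n2,n3} ∩ {n0,n1,n4} ∩ {n0,n1,n5} = {n0,n1}; idom=n1
  n7: preds {n4,n5}: {n0,n1,n4} ∩ {n0,n1,n5} = {n0,n1}; idom=n1

DF walk-up:
  n1←n0: walk · to n0
  n1←n6: walk n6→n1 to n0
  n4←n1: walk · to n1
  n4←n3: walk n3→n2 to n1
  n5←n1: walk · to n1
  n5←n2: walk n2 to n1
  n6←n3: walk n3→n2 to n1
  n6←n4: walk n4 to n1
  n6←n5: walk n5 to n1
  n7←n4: walk n4 to n1
  n7←n5: walk n5 to n1
  n0: DF=∅
  n1: DF={n1}
  n2: DF={n4,n5,n6}
  n3: DF={n4,n6}
  n4: DF={n6,n7}
  n5: DF={n6,n7}
  n6: DF={n1}
  n7: DF=∅

DF(n5) = ["n6", "n7"]

Answer: ["n6", "n7"]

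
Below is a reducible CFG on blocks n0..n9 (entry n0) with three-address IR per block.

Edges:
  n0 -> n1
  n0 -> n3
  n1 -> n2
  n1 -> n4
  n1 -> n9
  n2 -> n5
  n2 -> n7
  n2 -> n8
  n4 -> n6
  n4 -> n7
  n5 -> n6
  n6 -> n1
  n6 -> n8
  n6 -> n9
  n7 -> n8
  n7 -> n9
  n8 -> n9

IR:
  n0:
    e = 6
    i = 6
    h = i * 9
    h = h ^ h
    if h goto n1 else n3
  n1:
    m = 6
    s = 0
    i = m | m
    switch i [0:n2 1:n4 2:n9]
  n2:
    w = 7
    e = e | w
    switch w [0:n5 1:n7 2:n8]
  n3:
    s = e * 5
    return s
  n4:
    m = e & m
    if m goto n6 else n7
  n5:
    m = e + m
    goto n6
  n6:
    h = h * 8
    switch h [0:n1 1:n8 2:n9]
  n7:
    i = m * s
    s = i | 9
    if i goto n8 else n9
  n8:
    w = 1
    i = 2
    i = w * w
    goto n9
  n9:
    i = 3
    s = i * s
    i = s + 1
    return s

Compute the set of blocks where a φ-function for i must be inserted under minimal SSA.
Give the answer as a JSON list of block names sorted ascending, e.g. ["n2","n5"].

Answer: ["n1", "n8", "n9"]

Derivation:
idom tree: n1←n0 n2←n1 n3←n0 n4←n1 n5←n2 n6←n1 n7←n1 n8←n1 n9←n1
Dom∩ at merges:
  n1: preds {n0,n6}: {n0} ∩ {n0,n1,n6} = {n0}; idom=n0
  n6: preds {n4,n5}: {n0,n1,n4} ∩ {n0,n1,n2,n5} = {n0,n1}; idom=n1
  n7: preds {n2,n4}: {n0,n1,n2} ∩ {n0,n1,n4} = {n0,n1}; idom=n1
  n8: preds {n2,n6,n7}: {n0,n1,n2} ∩ {n0,n1,n6} ∩ {n0,n1,n7} = {n0,n1}; idom=n1
  n9: preds {n1,n6,n7,n8}: {n0,n1} ∩ {n0,n1,n6} ∩ {n0,n1,n7} ∩ {n0,n1,n8} = {n0,n1}; idom=n1

Frontier:
  n1←n0: walk · to n0
  n1←n6: walk n6→n1 to n0
  n6←n4: walk n4 to n1
  n6←n5: walk n5→n2 to n1
  n7←n2: walk n2 to n1
  n7←n4: walk n4 to n1
  n8←n2: walk n2 to n1
  n8←n6: walk n6 to n1
  n8←n7: walk n7 to n1
  n9←n1: walk · to n1
  n9←n6: walk n6 to n1
  n9←n7: walk n7 to n1
  n9←n8: walk n8 to n1
  DF(n0)=∅
  DF(n1)={n1}
  DF(n2)={n6,n7,n8}
  DF(n3)=∅
  DF(n4)={n6,n7}
  DF(n5)={n6}
  DF(n6)={n1,n8,n9}
  DF(n7)={n8,n9}
  DF(n8)={n9}
  DF(n9)=∅

φ for i: defs {n0,n1,n7,n8,n9}
  DF⁺ = {n1,n8,n9}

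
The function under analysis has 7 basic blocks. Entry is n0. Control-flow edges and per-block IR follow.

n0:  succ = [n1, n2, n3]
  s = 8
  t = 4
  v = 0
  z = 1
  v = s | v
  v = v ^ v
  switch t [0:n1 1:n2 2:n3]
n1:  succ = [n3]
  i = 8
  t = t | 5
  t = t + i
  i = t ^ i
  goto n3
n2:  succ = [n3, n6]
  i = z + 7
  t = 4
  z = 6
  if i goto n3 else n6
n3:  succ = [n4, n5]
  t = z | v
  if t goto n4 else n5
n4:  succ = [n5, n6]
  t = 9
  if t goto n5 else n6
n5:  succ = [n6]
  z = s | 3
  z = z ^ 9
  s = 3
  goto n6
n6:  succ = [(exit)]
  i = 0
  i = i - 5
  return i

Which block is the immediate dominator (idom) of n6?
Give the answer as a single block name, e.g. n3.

idom tree: n1←n0 n2←n0 n3←n0 n4←n3 n5←n3 n6←n0
Dom at joins:
  n3: preds {n0,n1,n2}: {n0} ∩ {n0,n1} ∩ {n0,n2} = {n0}; idom=n0
  n5: preds {n3,n4}: {n0,n3} ∩ {n0,n3,n4} = {n0,n3}; idom=n3
  n6: preds {n2,n4,n5}: {n0,n2} ∩ {n0,n3,n4} ∩ {n0,n3,n5} = {n0}; idom=n0

idom(n6) = n0

Answer: n0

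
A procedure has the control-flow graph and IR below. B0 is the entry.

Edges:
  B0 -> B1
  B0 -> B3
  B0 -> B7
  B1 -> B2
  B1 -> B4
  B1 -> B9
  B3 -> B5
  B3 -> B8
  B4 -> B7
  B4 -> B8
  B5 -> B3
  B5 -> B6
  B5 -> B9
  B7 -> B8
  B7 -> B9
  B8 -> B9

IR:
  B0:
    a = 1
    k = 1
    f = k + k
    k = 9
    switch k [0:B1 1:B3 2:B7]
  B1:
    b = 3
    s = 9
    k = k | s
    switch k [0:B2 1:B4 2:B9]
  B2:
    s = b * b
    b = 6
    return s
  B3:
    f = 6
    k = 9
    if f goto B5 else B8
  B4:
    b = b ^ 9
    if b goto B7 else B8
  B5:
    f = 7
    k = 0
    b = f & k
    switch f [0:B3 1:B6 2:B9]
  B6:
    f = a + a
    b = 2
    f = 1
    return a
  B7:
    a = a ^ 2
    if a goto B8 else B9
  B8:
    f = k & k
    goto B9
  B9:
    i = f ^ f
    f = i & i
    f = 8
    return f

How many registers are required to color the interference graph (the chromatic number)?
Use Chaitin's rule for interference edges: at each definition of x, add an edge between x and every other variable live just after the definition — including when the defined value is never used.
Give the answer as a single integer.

Answer: 5

Derivation:
def/use:
  B0: def={a,f,k} ue=∅
  B1: def={b,k,s} ue={k}
  B2: def={b,s} ue={b}
  B3: def={f,k} ue=∅
  B4: def={b} ue={b}
  B5: def={b,f,k} ue=∅
  B6: def={b,f} ue={a}
  B7: def={a} ue={a}
  B8: def={f} ue={k}
  B9: def={f,i} ue={f}

Liveness:
  live B0: ∅→{a,f,k}
  live B1: {a,f,k}→{a,b,f,k}
  live B2: {b}→∅
  live B3: {a}→{a,k}
  live B4: {a,b,f,k}→{a,f,k}
  live B5: {a}→{a,f}
  live B6: {a}→∅
  live B7: {a,f,k}→{f,k}
  live B8: {k}→{f}
  live B9: {f}→∅

Conflict graph:
  a: {b,f,k,s}
  b: {a,f,k,s}
  f: {a,b,k,s}
  i: ∅
  k: {a,b,f,s}
  s: {a,b,f,k}

Registers:
  lower bound: {a,b,f,k,s} mutually conflict ⇒ χ ≥ 5
  assign a→R0 b→R1 f→R2 i→R0 k→R3 s→R4 — no edge inside a register ⇒ χ ≤ 5
  χ = 5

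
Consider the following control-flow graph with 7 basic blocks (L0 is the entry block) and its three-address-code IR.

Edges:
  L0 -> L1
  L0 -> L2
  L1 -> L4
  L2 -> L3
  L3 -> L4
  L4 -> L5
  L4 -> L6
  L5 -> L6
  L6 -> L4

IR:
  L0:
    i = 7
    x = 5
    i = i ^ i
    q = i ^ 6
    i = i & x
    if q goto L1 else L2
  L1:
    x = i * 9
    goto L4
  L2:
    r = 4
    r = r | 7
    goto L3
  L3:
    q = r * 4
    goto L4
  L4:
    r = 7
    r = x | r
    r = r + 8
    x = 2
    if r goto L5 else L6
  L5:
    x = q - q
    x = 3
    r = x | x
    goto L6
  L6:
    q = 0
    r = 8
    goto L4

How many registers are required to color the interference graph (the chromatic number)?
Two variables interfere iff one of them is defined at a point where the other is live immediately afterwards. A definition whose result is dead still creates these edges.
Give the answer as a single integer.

Per-block:
  L0: {i,q,x} / ∅
  L1: {x} / {i}
  L2: {r} / ∅
  L3: {q} / {r}
  L4: {r,x} / {x}
  L5: {r,x} / {q}
  L6: {q,r} / ∅

Liveness:
  live L0: ∅→{i,q,x}
  live L1: {i,q}→{q,x}
  live L2: {x}→{r,x}
  live L3: {r,x}→{q,x}
  live L4: {q,x}→{q,x}
  live L5: {q}→{x}
  live L6: {x}→{q,x}

Interference:
  i: {q,x}
  q: {i,r,x}
  r: {q,x}
  x: {i,q,r}

Colouring:
  clique {i,q,x} ⇒ need ≥ 3
  3-colouring: r0={q}  r1={x}  r2={i,r}
  χ = 3

Answer: 3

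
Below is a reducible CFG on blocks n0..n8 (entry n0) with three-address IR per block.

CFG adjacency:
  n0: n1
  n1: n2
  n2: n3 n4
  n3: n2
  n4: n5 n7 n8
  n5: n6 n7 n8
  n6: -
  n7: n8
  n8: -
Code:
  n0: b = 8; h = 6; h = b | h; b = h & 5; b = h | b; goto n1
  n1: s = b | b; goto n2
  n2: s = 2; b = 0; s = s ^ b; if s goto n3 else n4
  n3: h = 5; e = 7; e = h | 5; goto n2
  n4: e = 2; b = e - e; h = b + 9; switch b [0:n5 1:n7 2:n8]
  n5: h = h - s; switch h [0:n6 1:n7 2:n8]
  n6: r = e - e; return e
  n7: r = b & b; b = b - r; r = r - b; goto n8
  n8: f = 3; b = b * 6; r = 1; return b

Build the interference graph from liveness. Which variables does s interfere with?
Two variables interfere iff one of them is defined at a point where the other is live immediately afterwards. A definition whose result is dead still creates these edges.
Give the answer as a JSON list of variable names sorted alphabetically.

Answer: ["b", "e", "h"]

Analysis:
Per-block:
  n0 def {b,h} use ∅
  n1 def {s} use {b}
  n2 def {b,s} use ∅
  n3 def {e,h} use ∅
  n4 def {b,e,h} use ∅
  n5 def {h} use {h,s}
  n6 def {r} use {e}
  n7 def {b,r} use {b}
  n8 def {b,f,r} use {b}

Backward fixpoint:
  n0 li=∅ lo={b}
  n1 li={b} lo=∅
  n2 li=∅ lo={s}
  n3 li=∅ lo=∅
  n4 li={s} lo={b,e,h,s}
  n5 li={b,e,h,s} lo={b,e}
  n6 li={e} lo=∅
  n7 li={b} lo={b}
  n8 li={b} lo=∅

Conflict graph:
  b — {e,f,h,r,s}
  e — {b,h,r,s}
  f — {b}
  h — {b,e,s}
  r — {b,e}
  s — {b,e,h}

N(s) = ["b", "e", "h"]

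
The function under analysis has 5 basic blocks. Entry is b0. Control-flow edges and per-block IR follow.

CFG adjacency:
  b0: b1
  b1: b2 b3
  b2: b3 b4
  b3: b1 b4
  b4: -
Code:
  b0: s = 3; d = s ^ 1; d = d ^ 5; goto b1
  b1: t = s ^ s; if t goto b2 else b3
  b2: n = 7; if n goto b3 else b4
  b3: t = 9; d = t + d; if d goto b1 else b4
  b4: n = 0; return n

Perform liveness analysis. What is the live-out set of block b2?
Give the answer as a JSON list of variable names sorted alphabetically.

def/use:
  b0: {d,s} / ∅
  b1: {t} / {s}
  b2: {n} / ∅
  b3: {d,t} / {d}
  b4: {n} / ∅

Live sets:
  b0: in=∅ out={d,s}
  b1: in={d,s} out={d,s}
  b2: in={d,s} out={d,s}
  b3: in={d,s} out={d,s}
  b4: in=∅ out=∅

live-out(b2) = ["d", "s"]

Answer: ["d", "s"]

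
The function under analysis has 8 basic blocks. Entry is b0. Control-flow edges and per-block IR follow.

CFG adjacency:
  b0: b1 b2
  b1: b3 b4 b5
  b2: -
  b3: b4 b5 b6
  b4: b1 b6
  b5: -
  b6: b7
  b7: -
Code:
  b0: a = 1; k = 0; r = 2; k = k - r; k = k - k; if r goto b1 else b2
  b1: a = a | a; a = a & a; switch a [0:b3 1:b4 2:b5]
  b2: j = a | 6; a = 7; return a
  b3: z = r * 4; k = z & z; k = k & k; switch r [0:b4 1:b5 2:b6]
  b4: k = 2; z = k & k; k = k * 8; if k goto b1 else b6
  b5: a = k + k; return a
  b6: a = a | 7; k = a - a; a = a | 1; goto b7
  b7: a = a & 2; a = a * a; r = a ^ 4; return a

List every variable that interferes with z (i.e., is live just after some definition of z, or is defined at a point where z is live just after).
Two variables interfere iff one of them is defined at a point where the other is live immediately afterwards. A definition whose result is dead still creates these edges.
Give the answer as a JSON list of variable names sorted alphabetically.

Answer: ["a", "k", "r"]

Working:
def/use:
  b0 def {a,k,r} use ∅
  b1 def {a} use {a}
  b2 def {a,j} use {a}
  b3 def {k,z} use {r}
  b4 def {k,z} use ∅
  b5 def {a} use {k}
  b6 def {a,k} use {a}
  b7 def {a,r} use {a}

Live sets:
  b0 li=∅ lo={a,k,r}
  b1 li={a,k,r} lo={a,k,r}
  b2 li={a} lo=∅
  b3 li={a,r} lo={a,k,r}
  b4 li={a,r} lo={a,k,r}
  b5 li={k} lo=∅
  b6 li={a} lo={a}
  b7 li={a} lo=∅

Interfere edges:
  a — {k,r,z}
  j — ∅
  k — {a,r,z}
  r — {a,k,z}
  z — {a,k,r}

N(z) = ["a", "k", "r"]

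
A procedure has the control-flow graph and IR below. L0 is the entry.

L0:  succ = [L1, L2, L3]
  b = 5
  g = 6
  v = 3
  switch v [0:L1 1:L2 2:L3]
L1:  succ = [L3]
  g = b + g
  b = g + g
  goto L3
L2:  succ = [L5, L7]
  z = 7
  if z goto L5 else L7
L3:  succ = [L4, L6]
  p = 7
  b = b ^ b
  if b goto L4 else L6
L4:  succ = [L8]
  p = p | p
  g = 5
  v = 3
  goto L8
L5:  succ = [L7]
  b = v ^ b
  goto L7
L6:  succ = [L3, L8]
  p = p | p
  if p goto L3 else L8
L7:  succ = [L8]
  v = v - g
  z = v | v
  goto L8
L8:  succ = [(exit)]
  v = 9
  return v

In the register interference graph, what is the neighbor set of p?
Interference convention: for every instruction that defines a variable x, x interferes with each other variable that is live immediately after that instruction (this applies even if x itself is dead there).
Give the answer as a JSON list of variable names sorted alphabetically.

Per-block:
  L0: def={b,g,v} ue=∅
  L1: def={b,g} ue={b,g}
  L2: def={z} ue=∅
  L3: def={b,p} ue={b}
  L4: def={g,p,v} ue={p}
  L5: def={b} ue={b,v}
  L6: def={p} ue={p}
  L7: def={v,z} ue={g,v}
  L8: def={v} ue=∅

Live sets:
  L0: in=∅ out={b,g,v}
  L1: in={b,g} out={b}
  L2: in={b,g,v} out={b,g,v}
  L3: in={b} out={b,p}
  L4: in={p} out=∅
  L5: in={b,g,v} out={g,v}
  L6: in={b,p} out={b}
  L7: in={g,v} out=∅
  L8: in=∅ out=∅

Interference:
  b↔{g,p,v,z}
  g↔{b,v,z}
  p↔{b}
  v↔{b,g,z}
  z↔{b,g,v}

N(p) = ["b"]

Answer: ["b"]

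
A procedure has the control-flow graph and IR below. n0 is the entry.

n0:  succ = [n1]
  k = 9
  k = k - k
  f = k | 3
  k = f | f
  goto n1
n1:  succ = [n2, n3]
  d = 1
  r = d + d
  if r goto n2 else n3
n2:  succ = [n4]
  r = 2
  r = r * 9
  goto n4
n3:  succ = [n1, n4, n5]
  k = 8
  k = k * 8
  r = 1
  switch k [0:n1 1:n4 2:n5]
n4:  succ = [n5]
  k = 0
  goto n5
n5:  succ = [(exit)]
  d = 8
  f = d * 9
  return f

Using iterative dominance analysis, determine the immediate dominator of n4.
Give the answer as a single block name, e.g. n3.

idom tree: n1←n0 n2←n1 n3←n1 n4←n1 n5←n1
Dom at joins:
  n1: preds {n0,n3}: {n0} ∩ {n0,n1,n3} = {n0}; idom=n0
  n4: preds {n2,n3}: {n0,n1,n2} ∩ {n0,n1,n3} = {n0,n1}; idom=n1
  n5: preds {n3,n4}: {n0,n1,n3} ∩ {n0,n1,n4} = {n0,n1}; idom=n1

idom(n4) = n1

Answer: n1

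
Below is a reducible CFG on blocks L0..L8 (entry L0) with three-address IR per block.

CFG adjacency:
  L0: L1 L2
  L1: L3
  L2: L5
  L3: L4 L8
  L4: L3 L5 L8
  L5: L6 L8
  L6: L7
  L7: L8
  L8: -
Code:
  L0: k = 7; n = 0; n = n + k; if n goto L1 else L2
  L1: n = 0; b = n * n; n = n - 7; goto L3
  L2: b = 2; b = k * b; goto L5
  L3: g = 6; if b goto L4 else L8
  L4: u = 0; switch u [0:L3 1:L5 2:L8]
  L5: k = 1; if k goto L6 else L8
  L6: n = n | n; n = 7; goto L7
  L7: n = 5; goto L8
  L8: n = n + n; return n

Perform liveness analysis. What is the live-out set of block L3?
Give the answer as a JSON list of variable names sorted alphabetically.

Per-block:
  L0: {k,n} / ∅
  L1: {b,n} / ∅
  L2: {b} / {k}
  L3: {g} / {b}
  L4: {u} / ∅
  L5: {k} / ∅
  L6: {n} / {n}
  L7: {n} / ∅
  L8: {n} / {n}

Liveness:
  L0 li=∅ lo={k,n}
  L1 li=∅ lo={b,n}
  L2 li={k,n} lo={n}
  L3 li={b,n} lo={b,n}
  L4 li={b,n} lo={b,n}
  L5 li={n} lo={n}
  L6 li={n} lo=∅
  L7 li=∅ lo={n}
  L8 li={n} lo=∅

live-out(L3) = ["b", "n"]

Answer: ["b", "n"]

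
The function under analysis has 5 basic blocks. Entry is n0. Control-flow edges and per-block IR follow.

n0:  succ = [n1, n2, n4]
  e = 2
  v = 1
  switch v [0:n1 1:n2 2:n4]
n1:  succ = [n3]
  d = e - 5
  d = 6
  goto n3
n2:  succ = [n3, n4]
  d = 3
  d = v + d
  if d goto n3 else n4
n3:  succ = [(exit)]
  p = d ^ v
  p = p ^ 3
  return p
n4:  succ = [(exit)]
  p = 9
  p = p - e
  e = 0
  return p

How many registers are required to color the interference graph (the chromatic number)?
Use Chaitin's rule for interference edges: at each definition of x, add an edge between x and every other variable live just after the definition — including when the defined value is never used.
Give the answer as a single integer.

Block summaries:
  n0: def={e,v} ue=∅
  n1: def={d} ue={e}
  n2: def={d} ue={v}
  n3: def={p} ue={d,v}
  n4: def={e,p} ue={e}

Live sets:
  live n0: ∅→{e,v}
  live n1: {e,v}→{d,v}
  live n2: {e,v}→{d,e,v}
  live n3: {d,v}→∅
  live n4: {e}→∅

Interfere edges:
  d↔{e,v}
  e↔{d,p,v}
  p↔{e}
  v↔{d,e}

Registers:
  {d,e,v} pairwise interfere (3-clique) ⇒ χ ≥ 3
  assign d→r1 e→r0 p→r1 v→r2 — no edge inside a register ⇒ χ ≤ 3
  χ = 3

Answer: 3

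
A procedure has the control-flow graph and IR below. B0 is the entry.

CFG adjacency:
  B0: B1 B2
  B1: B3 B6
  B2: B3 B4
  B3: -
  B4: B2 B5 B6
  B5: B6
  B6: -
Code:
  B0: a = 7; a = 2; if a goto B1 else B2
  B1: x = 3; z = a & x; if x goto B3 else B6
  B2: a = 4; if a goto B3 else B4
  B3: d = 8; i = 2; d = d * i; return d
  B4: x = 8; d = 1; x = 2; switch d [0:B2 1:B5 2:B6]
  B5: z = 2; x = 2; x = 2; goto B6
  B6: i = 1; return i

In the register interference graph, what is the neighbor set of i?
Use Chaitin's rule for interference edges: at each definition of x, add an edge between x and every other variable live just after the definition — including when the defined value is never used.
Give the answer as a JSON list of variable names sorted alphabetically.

def/use:
  B0: def={a} ue=∅
  B1: def={x,z} ue={a}
  B2: def={a} ue=∅
  B3: def={d,i} ue=∅
  B4: def={d,x} ue=∅
  B5: def={x,z} ue=∅
  B6: def={i} ue=∅

Backward fixpoint:
  B0 li=∅ lo={a}
  B1 li={a} lo=∅
  B2 li=∅ lo=∅
  B3 li=∅ lo=∅
  B4 li=∅ lo=∅
  B5 li=∅ lo=∅
  B6 li=∅ lo=∅

Conflict graph:
  a: {x}
  d: {i,x}
  i: {d}
  x: {a,d,z}
  z: {x}

N(i) = ["d"]

Answer: ["d"]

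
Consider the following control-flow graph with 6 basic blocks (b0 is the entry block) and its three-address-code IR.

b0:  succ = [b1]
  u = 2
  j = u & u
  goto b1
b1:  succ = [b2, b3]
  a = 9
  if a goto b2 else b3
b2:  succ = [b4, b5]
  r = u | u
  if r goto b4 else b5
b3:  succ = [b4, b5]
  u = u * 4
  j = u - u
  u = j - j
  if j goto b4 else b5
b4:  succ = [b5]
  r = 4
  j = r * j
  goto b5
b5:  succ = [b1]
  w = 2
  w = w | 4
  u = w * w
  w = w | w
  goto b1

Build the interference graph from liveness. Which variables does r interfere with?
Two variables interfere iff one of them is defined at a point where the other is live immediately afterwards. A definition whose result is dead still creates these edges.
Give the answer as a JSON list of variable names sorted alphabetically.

Answer: ["j"]

Analysis:
Per-block:
  b0: {j,u} / ∅
  b1: {a} / ∅
  b2: {r} / {u}
  b3: {j,u} / {u}
  b4: {j,r} / {j}
  b5: {u,w} / ∅

Backward fixpoint:
  live b0: ∅→{j,u}
  live b1: {j,u}→{j,u}
  live b2: {j,u}→{j}
  live b3: {u}→{j}
  live b4: {j}→{j}
  live b5: {j}→{j,u}

Interfere edges:
  a: {j,u}
  j: {a,r,u,w}
  r: {j}
  u: {a,j,w}
  w: {j,u}

N(r) = ["j"]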